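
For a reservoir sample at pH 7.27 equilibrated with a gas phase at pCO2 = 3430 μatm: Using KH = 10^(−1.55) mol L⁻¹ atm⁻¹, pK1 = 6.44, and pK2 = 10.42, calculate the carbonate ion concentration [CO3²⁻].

[CO3²⁻] = 0.463 μmol/L

[CO2*] = KH · pCO2 = 10^(−1.55) × 3430×10^-6 = 9.667×10^-5 mol/L
α₀ = 1/(1 + K1/[H⁺] + K1K2/[H⁺]²) = 1/(1 + 10^+0.83 + 10^-2.32) = 0.1288
DIC = [CO2*]/α₀ = 9.667×10^-5 / 0.1288 = 0.7507 mmol/L
[CO3²⁻] = α₂·DIC; α₂ = 0.0006163, so [CO3²⁻] = 0.0006163 × 0.7507 = 0.000463 mmol/L = 0.463 μmol/L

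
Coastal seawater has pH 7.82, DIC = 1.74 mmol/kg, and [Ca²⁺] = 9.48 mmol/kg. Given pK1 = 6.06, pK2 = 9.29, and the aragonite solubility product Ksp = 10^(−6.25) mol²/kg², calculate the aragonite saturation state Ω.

Ω = 0.945

α₂ = 1 / (1 + [H⁺]/K2 + [H⁺]²/(K1K2)) = 1 / (1 + 10^+1.47 + 10^-0.29)
   = 1 / (1 + 29.512 + 0.51286) = 1/31.025 = 0.03223
[CO3²⁻] = α₂ × DIC = 0.03223 × 1.74 = 0.05608 mmol/kg
Ksp = 10^(−6.25) = 5.623×10^-7
Ω = [Ca²⁺][CO3²⁻]/Ksp = (9.48×10^-3)(5.608×10^-5) / 5.623×10^-7 = 0.945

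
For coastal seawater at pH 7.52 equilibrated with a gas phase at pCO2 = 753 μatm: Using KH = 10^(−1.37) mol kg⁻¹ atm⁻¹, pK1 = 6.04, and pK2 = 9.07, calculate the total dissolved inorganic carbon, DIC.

[CO2*] = KH · pCO2 = 10^(−1.37) × 753×10^-6 = 3.212×10^-5 mol/kg
α₀ = 1/(1 + K1/[H⁺] + K1K2/[H⁺]²) = 1/(1 + 10^+1.48 + 10^-0.07) = 0.03120
DIC = [CO2*]/α₀ = 3.212×10^-5 / 0.03120 = 1.03 mmol/kg

DIC = 1.03 mmol/kg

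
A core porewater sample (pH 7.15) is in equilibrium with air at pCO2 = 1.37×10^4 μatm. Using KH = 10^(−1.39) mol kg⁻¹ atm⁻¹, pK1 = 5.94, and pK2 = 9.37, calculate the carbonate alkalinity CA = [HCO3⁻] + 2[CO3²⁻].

CA = 9.16 mmol/kg

[CO2*] = KH · pCO2 = 10^(−1.39) × 1.37×10^4×10^-6 = 5.581×10^-4 mol/kg
α₀ = 1/(1 + K1/[H⁺] + K1K2/[H⁺]²) = 1/(1 + 10^+1.21 + 10^-1.01) = 0.05775
DIC = [CO2*]/α₀ = 5.581×10^-4 / 0.05775 = 9.664 mmol/kg
CA = (α₁ + 2α₂)·DIC = (0.9366 + 2×0.005644) × 9.664 = 9.16 mmol/kg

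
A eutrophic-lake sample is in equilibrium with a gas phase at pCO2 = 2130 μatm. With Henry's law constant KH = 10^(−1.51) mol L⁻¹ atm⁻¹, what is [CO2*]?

KH = 10^(−1.51) = 3.090×10^-2 mol L⁻¹ atm⁻¹
[CO2*] = KH · pCO2 = 3.090×10^-2 × 2130×10^-6 atm = 6.58×10^-5 mol/L

[CO2*] = 65.8 μmol/L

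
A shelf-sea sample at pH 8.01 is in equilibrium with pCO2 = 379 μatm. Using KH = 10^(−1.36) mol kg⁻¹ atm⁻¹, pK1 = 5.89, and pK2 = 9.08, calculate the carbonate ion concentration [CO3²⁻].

[CO3²⁻] = 0.186 mmol/kg

[CO2*] = KH · pCO2 = 10^(−1.36) × 379×10^-6 = 1.654×10^-5 mol/kg
α₀ = 1/(1 + K1/[H⁺] + K1K2/[H⁺]²) = 1/(1 + 10^+2.12 + 10^+1.05) = 0.006942
DIC = [CO2*]/α₀ = 1.654×10^-5 / 0.006942 = 2.383 mmol/kg
[CO3²⁻] = α₂·DIC; α₂ = 0.07789, so [CO3²⁻] = 0.07789 × 2.383 = 0.186 mmol/kg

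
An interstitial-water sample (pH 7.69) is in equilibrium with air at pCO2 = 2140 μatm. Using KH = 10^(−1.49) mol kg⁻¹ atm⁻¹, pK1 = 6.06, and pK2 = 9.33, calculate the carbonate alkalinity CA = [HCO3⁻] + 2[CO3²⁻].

[CO2*] = KH · pCO2 = 10^(−1.49) × 2140×10^-6 = 6.925×10^-5 mol/kg
α₀ = 1/(1 + K1/[H⁺] + K1K2/[H⁺]²) = 1/(1 + 10^+1.63 + 10^-0.01) = 0.02240
DIC = [CO2*]/α₀ = 6.925×10^-5 / 0.02240 = 3.091 mmol/kg
CA = (α₁ + 2α₂)·DIC = (0.9557 + 2×0.02189) × 3.091 = 3.09 mmol/kg

CA = 3.09 mmol/kg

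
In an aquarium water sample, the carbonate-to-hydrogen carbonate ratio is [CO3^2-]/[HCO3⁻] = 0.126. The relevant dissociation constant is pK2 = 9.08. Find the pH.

pH = 8.18

From K2 = [H⁺][CO3^2-]/[HCO3⁻]:  pH = pK2 + log₁₀([CO3^2-]/[HCO3⁻])
log₁₀(0.126) = -0.900
pH = 9.08 + (-0.900) = 8.18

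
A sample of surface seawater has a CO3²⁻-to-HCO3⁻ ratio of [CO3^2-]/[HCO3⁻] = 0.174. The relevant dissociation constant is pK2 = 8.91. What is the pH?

From K2 = [H⁺][CO3^2-]/[HCO3⁻]:  pH = pK2 + log₁₀([CO3^2-]/[HCO3⁻])
log₁₀(0.174) = -0.759
pH = 8.91 + (-0.759) = 8.15

pH = 8.15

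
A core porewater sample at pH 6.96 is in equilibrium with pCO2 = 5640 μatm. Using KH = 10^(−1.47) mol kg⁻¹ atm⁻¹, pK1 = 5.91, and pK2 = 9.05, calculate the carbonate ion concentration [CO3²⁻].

[CO2*] = KH · pCO2 = 10^(−1.47) × 5640×10^-6 = 1.911×10^-4 mol/kg
α₀ = 1/(1 + K1/[H⁺] + K1K2/[H⁺]²) = 1/(1 + 10^+1.05 + 10^-1.04) = 0.08123
DIC = [CO2*]/α₀ = 1.911×10^-4 / 0.08123 = 2.353 mmol/kg
[CO3²⁻] = α₂·DIC; α₂ = 0.007408, so [CO3²⁻] = 0.007408 × 2.353 = 0.0174 mmol/kg = 17.4 μmol/kg

[CO3²⁻] = 17.4 μmol/kg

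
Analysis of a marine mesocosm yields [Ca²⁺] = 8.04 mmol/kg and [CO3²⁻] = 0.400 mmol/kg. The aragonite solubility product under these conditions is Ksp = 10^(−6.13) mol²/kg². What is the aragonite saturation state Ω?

Ω = 4.34

Ksp = 10^(−6.13) = 7.413×10^-7
Ω = [Ca²⁺][CO3²⁻]/Ksp = (8.04×10^-3)(0.400×10^-3) / 7.413×10^-7 = 4.34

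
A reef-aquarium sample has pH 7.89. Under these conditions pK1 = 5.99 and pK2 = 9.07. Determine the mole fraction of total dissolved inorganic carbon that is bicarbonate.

α₁ = 1 / (1 + [H⁺]/K1 + K2/[H⁺]) = 1 / (1 + 10^-1.90 + 10^-1.18)
   = 1 / (1 + 0.012589 + 0.066069) = 1/1.0787 = 0.9271

α₁ = 0.927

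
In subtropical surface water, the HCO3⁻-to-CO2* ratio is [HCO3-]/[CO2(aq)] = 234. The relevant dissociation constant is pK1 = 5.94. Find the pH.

pH = 8.31

From K1 = [H⁺][HCO3-]/[CO2(aq)]:  pH = pK1 + log₁₀([HCO3-]/[CO2(aq)])
log₁₀(234) = +2.369
pH = 5.94 + (+2.369) = 8.31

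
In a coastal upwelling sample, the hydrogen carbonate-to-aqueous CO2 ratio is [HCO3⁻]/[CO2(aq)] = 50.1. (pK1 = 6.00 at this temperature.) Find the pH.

From K1 = [H⁺][HCO3⁻]/[CO2(aq)]:  pH = pK1 + log₁₀([HCO3⁻]/[CO2(aq)])
log₁₀(50.1) = +1.700
pH = 6.00 + (+1.700) = 7.70

pH = 7.70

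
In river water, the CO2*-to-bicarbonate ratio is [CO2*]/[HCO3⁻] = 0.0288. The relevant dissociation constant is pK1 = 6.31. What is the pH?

pH = 7.85

From K1 = [H⁺][HCO3⁻]/[CO2*]:  pH = pK1 − log₁₀([CO2*]/[HCO3⁻])
log₁₀(0.0288) = -1.541
pH = 6.31 − (-1.541) = 7.85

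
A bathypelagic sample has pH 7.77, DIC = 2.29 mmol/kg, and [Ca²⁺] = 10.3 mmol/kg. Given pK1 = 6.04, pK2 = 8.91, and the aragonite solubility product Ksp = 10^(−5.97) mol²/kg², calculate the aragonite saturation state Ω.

Ω = 1.46

α₂ = 1 / (1 + [H⁺]/K2 + [H⁺]²/(K1K2)) = 1 / (1 + 10^+1.14 + 10^-0.59)
   = 1 / (1 + 13.804 + 0.25704) = 1/15.061 = 0.06640
[CO3²⁻] = α₂ × DIC = 0.06640 × 2.29 = 0.1520 mmol/kg
Ksp = 10^(−5.97) = 1.072×10^-6
Ω = [Ca²⁺][CO3²⁻]/Ksp = (10.3×10^-3)(1.520×10^-4) / 1.072×10^-6 = 1.46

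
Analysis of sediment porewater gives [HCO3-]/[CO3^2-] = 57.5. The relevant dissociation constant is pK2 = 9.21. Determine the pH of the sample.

pH = 7.45

From K2 = [H⁺][CO3^2-]/[HCO3-]:  pH = pK2 − log₁₀([HCO3-]/[CO3^2-])
log₁₀(57.5) = +1.760
pH = 9.21 − (+1.760) = 7.45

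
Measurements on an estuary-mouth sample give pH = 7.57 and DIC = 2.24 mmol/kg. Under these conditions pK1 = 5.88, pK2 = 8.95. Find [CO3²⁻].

α₂ = 1 / (1 + [H⁺]/K2 + [H⁺]²/(K1K2)) = 1 / (1 + 10^+1.38 + 10^-0.31)
   = 1 / (1 + 23.988 + 0.48978) = 1/25.478 = 0.03925
[CO3²⁻] = α₂ × DIC = 0.03925 × 2.24 = 0.0879 mmol/kg

[CO3²⁻] = 0.0879 mmol/kg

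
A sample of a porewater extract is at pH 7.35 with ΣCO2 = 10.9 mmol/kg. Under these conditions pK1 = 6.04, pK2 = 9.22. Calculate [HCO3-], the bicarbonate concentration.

α₁ = 1 / (1 + [H⁺]/K1 + K2/[H⁺]) = 1 / (1 + 10^-1.31 + 10^-1.87)
   = 1 / (1 + 0.048978 + 0.013490) = 1/1.0625 = 0.9412
[HCO3⁻] = α₁ × DIC = 0.9412 × 10.9 = 10.3 mmol/kg

[HCO3⁻] = 10.3 mmol/kg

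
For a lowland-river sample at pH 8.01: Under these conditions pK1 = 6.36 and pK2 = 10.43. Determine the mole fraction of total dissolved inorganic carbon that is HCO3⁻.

α₁ = 1 / (1 + [H⁺]/K1 + K2/[H⁺]) = 1 / (1 + 10^-1.65 + 10^-2.42)
   = 1 / (1 + 0.022387 + 0.0038019) = 1/1.0262 = 0.9745

α₁ = 0.974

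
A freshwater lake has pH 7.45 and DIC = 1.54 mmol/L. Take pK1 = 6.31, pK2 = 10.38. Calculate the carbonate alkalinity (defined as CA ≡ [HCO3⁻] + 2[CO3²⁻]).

CA = 1.44 mmol/L

CA = [HCO3⁻] + 2[CO3²⁻] = (α₁ + 2α₂)·DIC
At pH 7.45: [H⁺]/K1 = 10^-1.14 = 0.072444, K2/[H⁺] = 10^-2.93 = 0.0011749
α₁ = 1/(1 + 0.072444 + 0.0011749) = 1/1.0736 = 0.9314; α₂ = α₁·K2/[H⁺] = 0.001094
α₁ + 2α₂ = 0.9336
CA = 0.9336 × 1.54 = 1.44 mmol/L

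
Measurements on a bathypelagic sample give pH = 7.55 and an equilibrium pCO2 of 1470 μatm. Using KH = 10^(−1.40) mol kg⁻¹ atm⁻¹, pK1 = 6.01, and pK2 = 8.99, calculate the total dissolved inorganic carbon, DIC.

[CO2*] = KH · pCO2 = 10^(−1.40) × 1470×10^-6 = 5.852×10^-5 mol/kg
α₀ = 1/(1 + K1/[H⁺] + K1K2/[H⁺]²) = 1/(1 + 10^+1.54 + 10^+0.10) = 0.02708
DIC = [CO2*]/α₀ = 5.852×10^-5 / 0.02708 = 2.16 mmol/kg

DIC = 2.16 mmol/kg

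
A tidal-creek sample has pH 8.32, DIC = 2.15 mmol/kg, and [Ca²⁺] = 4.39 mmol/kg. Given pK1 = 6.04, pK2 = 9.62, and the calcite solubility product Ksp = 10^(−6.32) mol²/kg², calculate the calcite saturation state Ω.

Ω = 0.936

α₂ = 1 / (1 + [H⁺]/K2 + [H⁺]²/(K1K2)) = 1 / (1 + 10^+1.30 + 10^-0.98)
   = 1 / (1 + 19.953 + 0.10471) = 1/21.057 = 0.04749
[CO3²⁻] = α₂ × DIC = 0.04749 × 2.15 = 0.1021 mmol/kg
Ksp = 10^(−6.32) = 4.786×10^-7
Ω = [Ca²⁺][CO3²⁻]/Ksp = (4.39×10^-3)(1.021×10^-4) / 4.786×10^-7 = 0.936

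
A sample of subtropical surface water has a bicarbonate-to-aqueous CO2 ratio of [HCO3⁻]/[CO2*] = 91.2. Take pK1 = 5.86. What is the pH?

pH = 7.82

From K1 = [H⁺][HCO3⁻]/[CO2*]:  pH = pK1 + log₁₀([HCO3⁻]/[CO2*])
log₁₀(91.2) = +1.960
pH = 5.86 + (+1.960) = 7.82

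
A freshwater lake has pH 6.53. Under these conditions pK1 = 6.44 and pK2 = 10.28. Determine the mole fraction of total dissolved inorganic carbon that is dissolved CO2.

α₀ = 0.448

α₀ = 1 / (1 + K1/[H⁺] + K1K2/[H⁺]²) = 1 / (1 + 10^+0.09 + 10^-3.66)
   = 1 / (1 + 1.2303 + 0.00021878) = 1/2.2305 = 0.4483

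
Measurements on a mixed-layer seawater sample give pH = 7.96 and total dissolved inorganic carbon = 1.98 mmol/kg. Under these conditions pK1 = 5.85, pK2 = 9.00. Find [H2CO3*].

[CO2*] = 14.0 μmol/kg

α₀ = 1 / (1 + K1/[H⁺] + K1K2/[H⁺]²) = 1 / (1 + 10^+2.11 + 10^+1.07)
   = 1 / (1 + 128.82 + 11.749) = 1/141.57 = 0.007063
[CO2*] = α₀ × DIC = 0.007063 × 1.98 = 0.0140 mmol/kg = 14.0 μmol/kg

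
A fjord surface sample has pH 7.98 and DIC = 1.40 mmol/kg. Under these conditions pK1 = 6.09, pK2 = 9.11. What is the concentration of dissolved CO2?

[CO2*] = 16.6 μmol/kg

α₀ = 1 / (1 + K1/[H⁺] + K1K2/[H⁺]²) = 1 / (1 + 10^+1.89 + 10^+0.76)
   = 1 / (1 + 77.625 + 5.7544) = 1/84.379 = 0.01185
[CO2*] = α₀ × DIC = 0.01185 × 1.40 = 0.0166 mmol/kg = 16.6 μmol/kg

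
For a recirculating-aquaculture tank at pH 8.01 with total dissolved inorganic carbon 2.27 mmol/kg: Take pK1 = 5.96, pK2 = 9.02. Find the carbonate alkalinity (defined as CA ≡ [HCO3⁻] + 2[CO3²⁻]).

CA = 2.45 mmol/kg

CA = [HCO3⁻] + 2[CO3²⁻] = (α₁ + 2α₂)·DIC
At pH 8.01: [H⁺]/K1 = 10^-2.05 = 0.0089125, K2/[H⁺] = 10^-1.01 = 0.097724
α₁ = 1/(1 + 0.0089125 + 0.097724) = 1/1.1066 = 0.9036; α₂ = α₁·K2/[H⁺] = 0.08831
α₁ + 2α₂ = 1.0803
CA = 1.0803 × 2.27 = 2.45 mmol/kg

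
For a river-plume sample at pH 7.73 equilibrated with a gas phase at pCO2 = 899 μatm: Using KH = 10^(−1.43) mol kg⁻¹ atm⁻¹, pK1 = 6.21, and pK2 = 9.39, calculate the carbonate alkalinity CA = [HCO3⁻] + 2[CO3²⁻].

CA = 1.15 mmol/kg

[CO2*] = KH · pCO2 = 10^(−1.43) × 899×10^-6 = 3.340×10^-5 mol/kg
α₀ = 1/(1 + K1/[H⁺] + K1K2/[H⁺]²) = 1/(1 + 10^+1.52 + 10^-0.14) = 0.02870
DIC = [CO2*]/α₀ = 3.340×10^-5 / 0.02870 = 1.164 mmol/kg
CA = (α₁ + 2α₂)·DIC = (0.9505 + 2×0.02079) × 1.164 = 1.15 mmol/kg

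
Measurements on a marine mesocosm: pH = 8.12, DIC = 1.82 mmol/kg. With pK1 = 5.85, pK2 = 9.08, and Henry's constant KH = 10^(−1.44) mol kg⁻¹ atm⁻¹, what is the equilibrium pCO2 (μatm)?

α₀ = 1 / (1 + K1/[H⁺] + K1K2/[H⁺]²) = 1 / (1 + 10^+2.27 + 10^+1.31)
   = 1 / (1 + 186.21 + 20.417) = 1/207.63 = 0.004816
[CO2*] = α₀ × DIC = 0.004816 × 1.82 = 0.008766 mmol/kg = 8.766 μmol/kg
pCO2 = [CO2*]/KH = 8.766×10^-6 / 3.631×10^-2 = 241 μatm

pCO2 = 241 μatm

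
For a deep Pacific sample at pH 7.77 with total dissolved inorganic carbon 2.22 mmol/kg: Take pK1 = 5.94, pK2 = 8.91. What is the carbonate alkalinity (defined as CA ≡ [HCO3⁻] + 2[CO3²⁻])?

CA = 2.34 mmol/kg

CA = [HCO3⁻] + 2[CO3²⁻] = (α₁ + 2α₂)·DIC
At pH 7.77: [H⁺]/K1 = 10^-1.83 = 0.014791, K2/[H⁺] = 10^-1.14 = 0.072444
α₁ = 1/(1 + 0.014791 + 0.072444) = 1/1.0872 = 0.9198; α₂ = α₁·K2/[H⁺] = 0.06663
α₁ + 2α₂ = 1.0530
CA = 1.0530 × 2.22 = 2.34 mmol/kg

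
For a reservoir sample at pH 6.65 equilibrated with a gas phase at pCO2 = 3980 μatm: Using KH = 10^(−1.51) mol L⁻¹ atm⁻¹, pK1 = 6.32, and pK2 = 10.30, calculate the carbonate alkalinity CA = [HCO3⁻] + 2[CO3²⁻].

[CO2*] = KH · pCO2 = 10^(−1.51) × 3980×10^-6 = 1.230×10^-4 mol/L
α₀ = 1/(1 + K1/[H⁺] + K1K2/[H⁺]²) = 1/(1 + 10^+0.33 + 10^-3.32) = 0.3186
DIC = [CO2*]/α₀ = 1.230×10^-4 / 0.3186 = 0.3860 mmol/L
CA = (α₁ + 2α₂)·DIC = (0.6812 + 2×0.0001525) × 0.3860 = 0.263 mmol/L

CA = 0.263 mmol/L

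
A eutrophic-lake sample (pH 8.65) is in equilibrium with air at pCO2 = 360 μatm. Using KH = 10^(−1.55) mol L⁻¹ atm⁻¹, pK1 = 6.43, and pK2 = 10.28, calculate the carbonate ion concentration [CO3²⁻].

[CO2*] = KH · pCO2 = 10^(−1.55) × 360×10^-6 = 1.015×10^-5 mol/L
α₀ = 1/(1 + K1/[H⁺] + K1K2/[H⁺]²) = 1/(1 + 10^+2.22 + 10^+0.59) = 0.005853
DIC = [CO2*]/α₀ = 1.015×10^-5 / 0.005853 = 1.733 mmol/L
[CO3²⁻] = α₂·DIC; α₂ = 0.02277, so [CO3²⁻] = 0.02277 × 1.733 = 0.0395 mmol/L

[CO3²⁻] = 0.0395 mmol/L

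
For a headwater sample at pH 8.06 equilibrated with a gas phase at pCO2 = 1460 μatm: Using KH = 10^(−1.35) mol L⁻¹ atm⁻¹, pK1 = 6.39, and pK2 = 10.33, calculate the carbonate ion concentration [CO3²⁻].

[CO3²⁻] = 16.4 μmol/L

[CO2*] = KH · pCO2 = 10^(−1.35) × 1460×10^-6 = 6.522×10^-5 mol/L
α₀ = 1/(1 + K1/[H⁺] + K1K2/[H⁺]²) = 1/(1 + 10^+1.67 + 10^-0.60) = 0.02082
DIC = [CO2*]/α₀ = 6.522×10^-5 / 0.02082 = 3.132 mmol/L
[CO3²⁻] = α₂·DIC; α₂ = 0.005230, so [CO3²⁻] = 0.005230 × 3.132 = 0.0164 mmol/L = 16.4 μmol/L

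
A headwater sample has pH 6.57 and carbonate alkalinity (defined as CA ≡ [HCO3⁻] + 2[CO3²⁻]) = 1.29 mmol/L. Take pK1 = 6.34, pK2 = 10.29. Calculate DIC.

DIC = 2.05 mmol/L

CA = [HCO3⁻] + 2[CO3²⁻] = (α₁ + 2α₂)·DIC
At pH 6.57: [H⁺]/K1 = 10^-0.23 = 0.58884, K2/[H⁺] = 10^-3.72 = 0.00019055
α₁ = 1/(1 + 0.58884 + 0.00019055) = 1/1.5890 = 0.6293; α₂ = α₁·K2/[H⁺] = 0.0001199
α₁ + 2α₂ = 0.6296
DIC = CA / (α₁ + 2α₂) = 1.29 / 0.6296 = 2.05 mmol/L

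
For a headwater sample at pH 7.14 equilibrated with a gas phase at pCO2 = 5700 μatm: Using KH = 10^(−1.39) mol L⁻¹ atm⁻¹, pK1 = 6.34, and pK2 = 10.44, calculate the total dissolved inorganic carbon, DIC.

DIC = 1.70 mmol/L

[CO2*] = KH · pCO2 = 10^(−1.39) × 5700×10^-6 = 2.322×10^-4 mol/L
α₀ = 1/(1 + K1/[H⁺] + K1K2/[H⁺]²) = 1/(1 + 10^+0.80 + 10^-2.50) = 0.1367
DIC = [CO2*]/α₀ = 2.322×10^-4 / 0.1367 = 1.70 mmol/L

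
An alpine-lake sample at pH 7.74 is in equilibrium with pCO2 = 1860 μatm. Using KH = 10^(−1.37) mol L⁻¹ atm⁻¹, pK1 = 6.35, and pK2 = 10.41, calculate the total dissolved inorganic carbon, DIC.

[CO2*] = KH · pCO2 = 10^(−1.37) × 1860×10^-6 = 7.934×10^-5 mol/L
α₀ = 1/(1 + K1/[H⁺] + K1K2/[H⁺]²) = 1/(1 + 10^+1.39 + 10^-1.28) = 0.03906
DIC = [CO2*]/α₀ = 7.934×10^-5 / 0.03906 = 2.03 mmol/L

DIC = 2.03 mmol/L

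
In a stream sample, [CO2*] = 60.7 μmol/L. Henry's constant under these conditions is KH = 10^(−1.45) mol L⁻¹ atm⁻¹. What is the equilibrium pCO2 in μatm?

KH = 10^(−1.45) = 3.548×10^-2 mol L⁻¹ atm⁻¹
pCO2 = [CO2*]/KH = 60.7×10^-6 / 3.548×10^-2 = 1.71×10^-3 atm = 1710 μatm

pCO2 = 1710 μatm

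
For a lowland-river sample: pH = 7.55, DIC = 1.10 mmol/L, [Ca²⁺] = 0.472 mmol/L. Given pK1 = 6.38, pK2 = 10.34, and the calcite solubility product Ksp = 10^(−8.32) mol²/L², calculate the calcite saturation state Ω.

α₂ = 1 / (1 + [H⁺]/K2 + [H⁺]²/(K1K2)) = 1 / (1 + 10^+2.79 + 10^+1.62)
   = 1 / (1 + 616.60 + 41.687) = 1/659.28 = 0.001517
[CO3²⁻] = α₂ × DIC = 0.001517 × 1.10 = 0.001668 mmol/L = 1.668 μmol/L
Ksp = 10^(−8.32) = 4.786×10^-9
Ω = [Ca²⁺][CO3²⁻]/Ksp = (0.472×10^-3)(1.668×10^-6) / 4.786×10^-9 = 0.165

Ω = 0.165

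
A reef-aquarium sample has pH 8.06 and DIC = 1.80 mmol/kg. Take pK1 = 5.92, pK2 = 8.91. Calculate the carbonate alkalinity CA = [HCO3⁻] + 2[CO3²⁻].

CA = [HCO3⁻] + 2[CO3²⁻] = (α₁ + 2α₂)·DIC
At pH 8.06: [H⁺]/K1 = 10^-2.14 = 0.0072444, K2/[H⁺] = 10^-0.85 = 0.14125
α₁ = 1/(1 + 0.0072444 + 0.14125) = 1/1.1485 = 0.8707; α₂ = α₁·K2/[H⁺] = 0.1230
α₁ + 2α₂ = 1.1167
CA = 1.1167 × 1.80 = 2.01 mmol/kg

CA = 2.01 mmol/kg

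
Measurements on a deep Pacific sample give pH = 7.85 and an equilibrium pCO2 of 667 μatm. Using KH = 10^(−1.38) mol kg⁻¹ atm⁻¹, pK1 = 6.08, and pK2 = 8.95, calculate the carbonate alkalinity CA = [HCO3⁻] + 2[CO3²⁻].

CA = 1.90 mmol/kg

[CO2*] = KH · pCO2 = 10^(−1.38) × 667×10^-6 = 2.781×10^-5 mol/kg
α₀ = 1/(1 + K1/[H⁺] + K1K2/[H⁺]²) = 1/(1 + 10^+1.77 + 10^+0.67) = 0.01549
DIC = [CO2*]/α₀ = 2.781×10^-5 / 0.01549 = 1.795 mmol/kg
CA = (α₁ + 2α₂)·DIC = (0.9121 + 2×0.07245) × 1.795 = 1.90 mmol/kg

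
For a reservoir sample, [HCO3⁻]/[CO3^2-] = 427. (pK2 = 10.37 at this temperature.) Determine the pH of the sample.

From K2 = [H⁺][CO3^2-]/[HCO3⁻]:  pH = pK2 − log₁₀([HCO3⁻]/[CO3^2-])
log₁₀(427) = +2.630
pH = 10.37 − (+2.630) = 7.74

pH = 7.74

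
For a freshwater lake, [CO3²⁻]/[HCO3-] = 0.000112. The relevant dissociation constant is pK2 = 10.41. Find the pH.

pH = 6.46

From K2 = [H⁺][CO3²⁻]/[HCO3-]:  pH = pK2 + log₁₀([CO3²⁻]/[HCO3-])
log₁₀(0.000112) = -3.951
pH = 10.41 + (-3.951) = 6.46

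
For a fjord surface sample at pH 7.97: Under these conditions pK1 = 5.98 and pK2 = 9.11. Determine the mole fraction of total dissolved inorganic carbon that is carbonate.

α₂ = 0.0669

α₂ = 1 / (1 + [H⁺]/K2 + [H⁺]²/(K1K2)) = 1 / (1 + 10^+1.14 + 10^-0.85)
   = 1 / (1 + 13.804 + 0.14125) = 1/14.945 = 0.06691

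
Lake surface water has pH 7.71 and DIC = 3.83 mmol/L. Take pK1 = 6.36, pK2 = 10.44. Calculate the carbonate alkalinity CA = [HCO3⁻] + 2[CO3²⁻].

CA = [HCO3⁻] + 2[CO3²⁻] = (α₁ + 2α₂)·DIC
At pH 7.71: [H⁺]/K1 = 10^-1.35 = 0.044668, K2/[H⁺] = 10^-2.73 = 0.0018621
α₁ = 1/(1 + 0.044668 + 0.0018621) = 1/1.0465 = 0.9555; α₂ = α₁·K2/[H⁺] = 0.001779
α₁ + 2α₂ = 0.9591
CA = 0.9591 × 3.83 = 3.67 mmol/L

CA = 3.67 mmol/L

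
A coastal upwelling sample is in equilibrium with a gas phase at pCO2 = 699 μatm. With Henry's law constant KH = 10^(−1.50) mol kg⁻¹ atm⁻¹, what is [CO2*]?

[CO2*] = 22.1 μmol/kg

KH = 10^(−1.50) = 3.162×10^-2 mol kg⁻¹ atm⁻¹
[CO2*] = KH · pCO2 = 3.162×10^-2 × 699×10^-6 atm = 2.21×10^-5 mol/kg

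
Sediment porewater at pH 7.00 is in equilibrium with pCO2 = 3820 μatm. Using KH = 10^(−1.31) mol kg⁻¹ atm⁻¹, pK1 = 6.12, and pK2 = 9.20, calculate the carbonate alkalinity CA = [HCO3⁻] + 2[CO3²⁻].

[CO2*] = KH · pCO2 = 10^(−1.31) × 3820×10^-6 = 1.871×10^-4 mol/kg
α₀ = 1/(1 + K1/[H⁺] + K1K2/[H⁺]²) = 1/(1 + 10^+0.88 + 10^-1.32) = 0.1158
DIC = [CO2*]/α₀ = 1.871×10^-4 / 0.1158 = 1.615 mmol/kg
CA = (α₁ + 2α₂)·DIC = (0.8786 + 2×0.005544) × 1.615 = 1.44 mmol/kg

CA = 1.44 mmol/kg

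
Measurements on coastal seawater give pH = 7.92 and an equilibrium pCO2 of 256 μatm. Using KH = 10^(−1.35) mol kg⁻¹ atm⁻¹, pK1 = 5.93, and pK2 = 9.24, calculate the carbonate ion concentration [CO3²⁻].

[CO2*] = KH · pCO2 = 10^(−1.35) × 256×10^-6 = 1.144×10^-5 mol/kg
α₀ = 1/(1 + K1/[H⁺] + K1K2/[H⁺]²) = 1/(1 + 10^+1.99 + 10^+0.67) = 0.009671
DIC = [CO2*]/α₀ = 1.144×10^-5 / 0.009671 = 1.182 mmol/kg
[CO3²⁻] = α₂·DIC; α₂ = 0.04524, so [CO3²⁻] = 0.04524 × 1.182 = 0.0535 mmol/kg

[CO3²⁻] = 0.0535 mmol/kg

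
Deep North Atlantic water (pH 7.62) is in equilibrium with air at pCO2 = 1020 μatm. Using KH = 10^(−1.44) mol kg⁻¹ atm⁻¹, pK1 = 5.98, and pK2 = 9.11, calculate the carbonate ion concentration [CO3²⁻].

[CO3²⁻] = 0.0523 mmol/kg

[CO2*] = KH · pCO2 = 10^(−1.44) × 1020×10^-6 = 3.703×10^-5 mol/kg
α₀ = 1/(1 + K1/[H⁺] + K1K2/[H⁺]²) = 1/(1 + 10^+1.64 + 10^+0.15) = 0.02171
DIC = [CO2*]/α₀ = 3.703×10^-5 / 0.02171 = 1.706 mmol/kg
[CO3²⁻] = α₂·DIC; α₂ = 0.03066, so [CO3²⁻] = 0.03066 × 1.706 = 0.0523 mmol/kg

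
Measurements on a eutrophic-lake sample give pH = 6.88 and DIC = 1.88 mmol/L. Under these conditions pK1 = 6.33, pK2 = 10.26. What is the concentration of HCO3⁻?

[HCO3⁻] = 1.47 mmol/L

α₁ = 1 / (1 + [H⁺]/K1 + K2/[H⁺]) = 1 / (1 + 10^-0.55 + 10^-3.38)
   = 1 / (1 + 0.28184 + 0.00041687) = 1/1.2823 = 0.7799
[HCO3⁻] = α₁ × DIC = 0.7799 × 1.88 = 1.47 mmol/L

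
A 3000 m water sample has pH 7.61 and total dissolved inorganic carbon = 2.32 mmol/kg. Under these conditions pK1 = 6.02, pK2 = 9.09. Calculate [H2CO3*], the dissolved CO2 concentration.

[CO2*] = 0.0563 mmol/kg

α₀ = 1 / (1 + K1/[H⁺] + K1K2/[H⁺]²) = 1 / (1 + 10^+1.59 + 10^+0.11)
   = 1 / (1 + 38.905 + 1.2882) = 1/41.193 = 0.02428
[CO2*] = α₀ × DIC = 0.02428 × 2.32 = 0.0563 mmol/kg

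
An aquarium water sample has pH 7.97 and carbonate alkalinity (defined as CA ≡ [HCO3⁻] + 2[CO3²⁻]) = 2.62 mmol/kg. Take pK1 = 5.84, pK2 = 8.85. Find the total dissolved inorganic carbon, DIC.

CA = [HCO3⁻] + 2[CO3²⁻] = (α₁ + 2α₂)·DIC
At pH 7.97: [H⁺]/K1 = 10^-2.13 = 0.0074131, K2/[H⁺] = 10^-0.88 = 0.13183
α₁ = 1/(1 + 0.0074131 + 0.13183) = 1/1.1392 = 0.8778; α₂ = α₁·K2/[H⁺] = 0.1157
α₁ + 2α₂ = 1.1092
DIC = CA / (α₁ + 2α₂) = 2.62 / 1.1092 = 2.36 mmol/kg

DIC = 2.36 mmol/kg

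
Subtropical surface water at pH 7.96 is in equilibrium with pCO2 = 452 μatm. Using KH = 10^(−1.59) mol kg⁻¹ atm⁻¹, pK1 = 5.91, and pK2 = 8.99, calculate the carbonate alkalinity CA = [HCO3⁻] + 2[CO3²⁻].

[CO2*] = KH · pCO2 = 10^(−1.59) × 452×10^-6 = 1.162×10^-5 mol/kg
α₀ = 1/(1 + K1/[H⁺] + K1K2/[H⁺]²) = 1/(1 + 10^+2.05 + 10^+1.02) = 0.008086
DIC = [CO2*]/α₀ = 1.162×10^-5 / 0.008086 = 1.437 mmol/kg
CA = (α₁ + 2α₂)·DIC = (0.9072 + 2×0.08467) × 1.437 = 1.55 mmol/kg

CA = 1.55 mmol/kg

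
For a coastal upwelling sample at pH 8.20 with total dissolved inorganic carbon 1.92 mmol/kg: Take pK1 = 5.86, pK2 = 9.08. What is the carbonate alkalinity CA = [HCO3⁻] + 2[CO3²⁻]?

CA = 2.14 mmol/kg

CA = [HCO3⁻] + 2[CO3²⁻] = (α₁ + 2α₂)·DIC
At pH 8.20: [H⁺]/K1 = 10^-2.34 = 0.0045709, K2/[H⁺] = 10^-0.88 = 0.13183
α₁ = 1/(1 + 0.0045709 + 0.13183) = 1/1.1364 = 0.8800; α₂ = α₁·K2/[H⁺] = 0.1160
α₁ + 2α₂ = 1.1120
CA = 1.1120 × 1.92 = 2.14 mmol/kg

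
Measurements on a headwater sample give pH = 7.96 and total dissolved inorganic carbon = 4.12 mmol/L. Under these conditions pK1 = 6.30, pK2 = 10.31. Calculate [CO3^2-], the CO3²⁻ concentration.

[CO3²⁻] = 17.9 μmol/L

α₂ = 1 / (1 + [H⁺]/K2 + [H⁺]²/(K1K2)) = 1 / (1 + 10^+2.35 + 10^+0.69)
   = 1 / (1 + 223.87 + 4.8978) = 1/229.77 = 0.004352
[CO3²⁻] = α₂ × DIC = 0.004352 × 4.12 = 0.0179 mmol/L = 17.9 μmol/L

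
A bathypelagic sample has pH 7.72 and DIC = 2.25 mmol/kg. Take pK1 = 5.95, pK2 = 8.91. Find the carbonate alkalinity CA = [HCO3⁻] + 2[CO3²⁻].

CA = 2.35 mmol/kg

CA = [HCO3⁻] + 2[CO3²⁻] = (α₁ + 2α₂)·DIC
At pH 7.72: [H⁺]/K1 = 10^-1.77 = 0.016982, K2/[H⁺] = 10^-1.19 = 0.064565
α₁ = 1/(1 + 0.016982 + 0.064565) = 1/1.0815 = 0.9246; α₂ = α₁·K2/[H⁺] = 0.05970
α₁ + 2α₂ = 1.0440
CA = 1.0440 × 2.25 = 2.35 mmol/kg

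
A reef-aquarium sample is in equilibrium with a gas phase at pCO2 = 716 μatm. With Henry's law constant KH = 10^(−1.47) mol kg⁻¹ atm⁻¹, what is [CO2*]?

KH = 10^(−1.47) = 3.388×10^-2 mol kg⁻¹ atm⁻¹
[CO2*] = KH · pCO2 = 3.388×10^-2 × 716×10^-6 atm = 2.43×10^-5 mol/kg

[CO2*] = 24.3 μmol/kg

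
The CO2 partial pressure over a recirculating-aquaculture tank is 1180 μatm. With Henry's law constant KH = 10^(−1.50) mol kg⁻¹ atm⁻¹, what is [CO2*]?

[CO2*] = 37.3 μmol/kg

KH = 10^(−1.50) = 3.162×10^-2 mol kg⁻¹ atm⁻¹
[CO2*] = KH · pCO2 = 3.162×10^-2 × 1180×10^-6 atm = 3.73×10^-5 mol/kg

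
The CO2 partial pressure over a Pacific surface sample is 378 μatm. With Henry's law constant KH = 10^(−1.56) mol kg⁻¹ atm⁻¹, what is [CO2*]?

KH = 10^(−1.56) = 2.754×10^-2 mol kg⁻¹ atm⁻¹
[CO2*] = KH · pCO2 = 2.754×10^-2 × 378×10^-6 atm = 1.04×10^-5 mol/kg

[CO2*] = 10.4 μmol/kg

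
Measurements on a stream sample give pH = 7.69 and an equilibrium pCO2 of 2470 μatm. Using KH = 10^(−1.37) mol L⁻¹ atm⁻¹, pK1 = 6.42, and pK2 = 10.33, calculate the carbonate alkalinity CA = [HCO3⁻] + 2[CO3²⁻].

CA = 1.97 mmol/L

[CO2*] = KH · pCO2 = 10^(−1.37) × 2470×10^-6 = 1.054×10^-4 mol/L
α₀ = 1/(1 + K1/[H⁺] + K1K2/[H⁺]²) = 1/(1 + 10^+1.27 + 10^-1.37) = 0.05086
DIC = [CO2*]/α₀ = 1.054×10^-4 / 0.05086 = 2.072 mmol/L
CA = (α₁ + 2α₂)·DIC = (0.9470 + 2×0.002169) × 2.072 = 1.97 mmol/L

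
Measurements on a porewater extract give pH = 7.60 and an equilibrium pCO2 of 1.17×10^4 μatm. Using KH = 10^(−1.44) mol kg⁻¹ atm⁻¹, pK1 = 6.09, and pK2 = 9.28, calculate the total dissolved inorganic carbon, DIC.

DIC = 14.5 mmol/kg

[CO2*] = KH · pCO2 = 10^(−1.44) × 1.17×10^4×10^-6 = 4.248×10^-4 mol/kg
α₀ = 1/(1 + K1/[H⁺] + K1K2/[H⁺]²) = 1/(1 + 10^+1.51 + 10^-0.17) = 0.02938
DIC = [CO2*]/α₀ = 4.248×10^-4 / 0.02938 = 14.5 mmol/kg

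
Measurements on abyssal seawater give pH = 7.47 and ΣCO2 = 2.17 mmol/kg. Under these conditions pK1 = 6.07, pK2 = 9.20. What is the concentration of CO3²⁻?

[CO3²⁻] = 0.0382 mmol/kg

α₂ = 1 / (1 + [H⁺]/K2 + [H⁺]²/(K1K2)) = 1 / (1 + 10^+1.73 + 10^+0.33)
   = 1 / (1 + 53.703 + 2.1380) = 1/56.841 = 0.01759
[CO3²⁻] = α₂ × DIC = 0.01759 × 2.17 = 0.0382 mmol/kg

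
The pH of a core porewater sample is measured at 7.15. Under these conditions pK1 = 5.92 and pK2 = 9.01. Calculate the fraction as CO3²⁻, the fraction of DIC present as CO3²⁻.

α₂ = 0.0129

α₂ = 1 / (1 + [H⁺]/K2 + [H⁺]²/(K1K2)) = 1 / (1 + 10^+1.86 + 10^+0.63)
   = 1 / (1 + 72.444 + 4.2658) = 1/77.709 = 0.01287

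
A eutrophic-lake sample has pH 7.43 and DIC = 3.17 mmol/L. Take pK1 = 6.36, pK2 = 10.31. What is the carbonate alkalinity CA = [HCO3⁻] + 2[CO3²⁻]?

CA = 2.93 mmol/L

CA = [HCO3⁻] + 2[CO3²⁻] = (α₁ + 2α₂)·DIC
At pH 7.43: [H⁺]/K1 = 10^-1.07 = 0.085114, K2/[H⁺] = 10^-2.88 = 0.0013183
α₁ = 1/(1 + 0.085114 + 0.0013183) = 1/1.0864 = 0.9204; α₂ = α₁·K2/[H⁺] = 0.001213
α₁ + 2α₂ = 0.9229
CA = 0.9229 × 3.17 = 2.93 mmol/L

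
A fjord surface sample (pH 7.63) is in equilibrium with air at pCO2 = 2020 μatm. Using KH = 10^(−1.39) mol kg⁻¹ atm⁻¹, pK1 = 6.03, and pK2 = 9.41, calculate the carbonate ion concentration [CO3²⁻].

[CO3²⁻] = 0.0544 mmol/kg

[CO2*] = KH · pCO2 = 10^(−1.39) × 2020×10^-6 = 8.229×10^-5 mol/kg
α₀ = 1/(1 + K1/[H⁺] + K1K2/[H⁺]²) = 1/(1 + 10^+1.60 + 10^-0.18) = 0.02411
DIC = [CO2*]/α₀ = 8.229×10^-5 / 0.02411 = 3.413 mmol/kg
[CO3²⁻] = α₂·DIC; α₂ = 0.01593, so [CO3²⁻] = 0.01593 × 3.413 = 0.0544 mmol/kg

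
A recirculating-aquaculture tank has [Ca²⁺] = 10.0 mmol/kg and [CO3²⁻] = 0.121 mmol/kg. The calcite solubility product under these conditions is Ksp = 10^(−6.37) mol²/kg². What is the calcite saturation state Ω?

Ω = 2.84

Ksp = 10^(−6.37) = 4.266×10^-7
Ω = [Ca²⁺][CO3²⁻]/Ksp = (10.0×10^-3)(0.121×10^-3) / 4.266×10^-7 = 2.84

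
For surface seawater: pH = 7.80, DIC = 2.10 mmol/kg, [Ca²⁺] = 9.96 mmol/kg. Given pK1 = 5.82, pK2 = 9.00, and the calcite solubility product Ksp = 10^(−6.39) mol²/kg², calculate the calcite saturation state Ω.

Ω = 3.02

α₂ = 1 / (1 + [H⁺]/K2 + [H⁺]²/(K1K2)) = 1 / (1 + 10^+1.20 + 10^-0.78)
   = 1 / (1 + 15.849 + 0.16596) = 1/17.015 = 0.05877
[CO3²⁻] = α₂ × DIC = 0.05877 × 2.10 = 0.1234 mmol/kg
Ksp = 10^(−6.39) = 4.074×10^-7
Ω = [Ca²⁺][CO3²⁻]/Ksp = (9.96×10^-3)(1.234×10^-4) / 4.074×10^-7 = 3.02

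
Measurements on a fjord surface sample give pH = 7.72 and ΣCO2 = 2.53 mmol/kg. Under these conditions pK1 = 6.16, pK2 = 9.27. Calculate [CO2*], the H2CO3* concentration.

[CO2*] = 0.0660 mmol/kg

α₀ = 1 / (1 + K1/[H⁺] + K1K2/[H⁺]²) = 1 / (1 + 10^+1.56 + 10^+0.01)
   = 1 / (1 + 36.308 + 1.0233) = 1/38.331 = 0.02609
[CO2*] = α₀ × DIC = 0.02609 × 2.53 = 0.0660 mmol/kg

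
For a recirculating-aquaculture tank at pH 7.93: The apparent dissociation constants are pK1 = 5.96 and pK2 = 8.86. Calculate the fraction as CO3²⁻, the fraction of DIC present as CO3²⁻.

α₂ = 0.104

α₂ = 1 / (1 + [H⁺]/K2 + [H⁺]²/(K1K2)) = 1 / (1 + 10^+0.93 + 10^-1.04)
   = 1 / (1 + 8.5114 + 0.091201) = 1/9.6026 = 0.1041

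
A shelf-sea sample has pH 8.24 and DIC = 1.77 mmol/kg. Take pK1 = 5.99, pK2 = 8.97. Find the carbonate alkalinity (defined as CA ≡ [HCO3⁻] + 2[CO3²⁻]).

CA = [HCO3⁻] + 2[CO3²⁻] = (α₁ + 2α₂)·DIC
At pH 8.24: [H⁺]/K1 = 10^-2.25 = 0.0056234, K2/[H⁺] = 10^-0.73 = 0.18621
α₁ = 1/(1 + 0.0056234 + 0.18621) = 1/1.1918 = 0.8390; α₂ = α₁·K2/[H⁺] = 0.1562
α₁ + 2α₂ = 1.1515
CA = 1.1515 × 1.77 = 2.04 mmol/kg

CA = 2.04 mmol/kg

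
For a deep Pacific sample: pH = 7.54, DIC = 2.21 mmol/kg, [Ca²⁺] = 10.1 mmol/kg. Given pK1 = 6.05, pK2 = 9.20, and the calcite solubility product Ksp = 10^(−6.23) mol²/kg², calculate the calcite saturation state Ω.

α₂ = 1 / (1 + [H⁺]/K2 + [H⁺]²/(K1K2)) = 1 / (1 + 10^+1.66 + 10^+0.17)
   = 1 / (1 + 45.709 + 1.4791) = 1/48.188 = 0.02075
[CO3²⁻] = α₂ × DIC = 0.02075 × 2.21 = 0.04586 mmol/kg
Ksp = 10^(−6.23) = 5.888×10^-7
Ω = [Ca²⁺][CO3²⁻]/Ksp = (10.1×10^-3)(4.586×10^-5) / 5.888×10^-7 = 0.787

Ω = 0.787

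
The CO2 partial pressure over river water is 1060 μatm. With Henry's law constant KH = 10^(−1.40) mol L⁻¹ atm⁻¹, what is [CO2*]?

[CO2*] = 42.2 μmol/L

KH = 10^(−1.40) = 3.981×10^-2 mol L⁻¹ atm⁻¹
[CO2*] = KH · pCO2 = 3.981×10^-2 × 1060×10^-6 atm = 4.22×10^-5 mol/L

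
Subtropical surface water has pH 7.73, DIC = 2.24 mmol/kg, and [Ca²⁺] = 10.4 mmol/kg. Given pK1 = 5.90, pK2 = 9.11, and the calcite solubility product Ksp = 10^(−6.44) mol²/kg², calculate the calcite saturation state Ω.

Ω = 2.53

α₂ = 1 / (1 + [H⁺]/K2 + [H⁺]²/(K1K2)) = 1 / (1 + 10^+1.38 + 10^-0.45)
   = 1 / (1 + 23.988 + 0.35481) = 1/25.343 = 0.03946
[CO3²⁻] = α₂ × DIC = 0.03946 × 2.24 = 0.08839 mmol/kg
Ksp = 10^(−6.44) = 3.631×10^-7
Ω = [Ca²⁺][CO3²⁻]/Ksp = (10.4×10^-3)(8.839×10^-5) / 3.631×10^-7 = 2.53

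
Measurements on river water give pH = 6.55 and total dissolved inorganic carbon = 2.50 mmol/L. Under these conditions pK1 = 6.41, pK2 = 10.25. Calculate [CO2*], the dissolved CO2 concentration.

[CO2*] = 1.05 mmol/L

α₀ = 1 / (1 + K1/[H⁺] + K1K2/[H⁺]²) = 1 / (1 + 10^+0.14 + 10^-3.56)
   = 1 / (1 + 1.3804 + 0.00027542) = 1/2.3807 = 0.4201
[CO2*] = α₀ × DIC = 0.4201 × 2.50 = 1.05 mmol/L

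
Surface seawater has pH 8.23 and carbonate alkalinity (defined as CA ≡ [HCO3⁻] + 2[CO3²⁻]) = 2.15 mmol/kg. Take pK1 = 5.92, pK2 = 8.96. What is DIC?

DIC = 1.87 mmol/kg

CA = [HCO3⁻] + 2[CO3²⁻] = (α₁ + 2α₂)·DIC
At pH 8.23: [H⁺]/K1 = 10^-2.31 = 0.0048978, K2/[H⁺] = 10^-0.73 = 0.18621
α₁ = 1/(1 + 0.0048978 + 0.18621) = 1/1.1911 = 0.8396; α₂ = α₁·K2/[H⁺] = 0.1563
α₁ + 2α₂ = 1.1522
DIC = CA / (α₁ + 2α₂) = 2.15 / 1.1522 = 1.87 mmol/kg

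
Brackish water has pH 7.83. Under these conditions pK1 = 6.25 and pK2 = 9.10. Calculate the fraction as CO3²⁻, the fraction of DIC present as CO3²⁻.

α₂ = 0.0497

α₂ = 1 / (1 + [H⁺]/K2 + [H⁺]²/(K1K2)) = 1 / (1 + 10^+1.27 + 10^-0.31)
   = 1 / (1 + 18.621 + 0.48978) = 1/20.111 = 0.04972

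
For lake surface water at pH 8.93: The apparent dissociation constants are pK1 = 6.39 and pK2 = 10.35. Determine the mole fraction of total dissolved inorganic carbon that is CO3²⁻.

α₂ = 0.0365

α₂ = 1 / (1 + [H⁺]/K2 + [H⁺]²/(K1K2)) = 1 / (1 + 10^+1.42 + 10^-1.12)
   = 1 / (1 + 26.303 + 0.075858) = 1/27.379 = 0.03652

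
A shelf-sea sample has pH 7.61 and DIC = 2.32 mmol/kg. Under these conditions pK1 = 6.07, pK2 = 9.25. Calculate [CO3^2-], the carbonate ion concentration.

[CO3²⁻] = 0.0505 mmol/kg

α₂ = 1 / (1 + [H⁺]/K2 + [H⁺]²/(K1K2)) = 1 / (1 + 10^+1.64 + 10^+0.10)
   = 1 / (1 + 43.652 + 1.2589) = 1/45.911 = 0.02178
[CO3²⁻] = α₂ × DIC = 0.02178 × 2.32 = 0.0505 mmol/kg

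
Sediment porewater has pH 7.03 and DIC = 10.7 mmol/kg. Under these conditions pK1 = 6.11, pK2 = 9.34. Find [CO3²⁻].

[CO3²⁻] = 0.0466 mmol/kg

α₂ = 1 / (1 + [H⁺]/K2 + [H⁺]²/(K1K2)) = 1 / (1 + 10^+2.31 + 10^+1.39)
   = 1 / (1 + 204.17 + 24.547) = 1/229.72 = 0.004353
[CO3²⁻] = α₂ × DIC = 0.004353 × 10.7 = 0.0466 mmol/kg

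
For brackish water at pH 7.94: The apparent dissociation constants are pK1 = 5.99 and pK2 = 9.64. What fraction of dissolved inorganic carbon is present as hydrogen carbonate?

α₁ = 1 / (1 + [H⁺]/K1 + K2/[H⁺]) = 1 / (1 + 10^-1.95 + 10^-1.70)
   = 1 / (1 + 0.011220 + 0.019953) = 1/1.0312 = 0.9698

α₁ = 0.970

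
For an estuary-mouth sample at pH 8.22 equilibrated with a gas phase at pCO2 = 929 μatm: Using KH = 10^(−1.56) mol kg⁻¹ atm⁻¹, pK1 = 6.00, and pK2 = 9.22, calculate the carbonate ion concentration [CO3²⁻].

[CO2*] = KH · pCO2 = 10^(−1.56) × 929×10^-6 = 2.559×10^-5 mol/kg
α₀ = 1/(1 + K1/[H⁺] + K1K2/[H⁺]²) = 1/(1 + 10^+2.22 + 10^+1.22) = 0.005448
DIC = [CO2*]/α₀ = 2.559×10^-5 / 0.005448 = 4.697 mmol/kg
[CO3²⁻] = α₂·DIC; α₂ = 0.09041, so [CO3²⁻] = 0.09041 × 4.697 = 0.425 mmol/kg

[CO3²⁻] = 0.425 mmol/kg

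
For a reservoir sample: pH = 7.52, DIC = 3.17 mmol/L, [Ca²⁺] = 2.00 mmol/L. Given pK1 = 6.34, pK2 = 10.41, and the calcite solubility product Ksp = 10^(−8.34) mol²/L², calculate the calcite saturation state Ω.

α₂ = 1 / (1 + [H⁺]/K2 + [H⁺]²/(K1K2)) = 1 / (1 + 10^+2.89 + 10^+1.71)
   = 1 / (1 + 776.25 + 51.286) = 1/828.53 = 0.001207
[CO3²⁻] = α₂ × DIC = 0.001207 × 3.17 = 0.003826 mmol/L = 3.826 μmol/L
Ksp = 10^(−8.34) = 4.571×10^-9
Ω = [Ca²⁺][CO3²⁻]/Ksp = (2.00×10^-3)(3.826×10^-6) / 4.571×10^-9 = 1.67

Ω = 1.67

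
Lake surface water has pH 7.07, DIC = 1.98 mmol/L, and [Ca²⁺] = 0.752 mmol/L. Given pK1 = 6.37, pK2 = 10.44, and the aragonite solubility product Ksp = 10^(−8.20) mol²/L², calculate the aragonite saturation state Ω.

Ω = 0.0839

α₂ = 1 / (1 + [H⁺]/K2 + [H⁺]²/(K1K2)) = 1 / (1 + 10^+3.37 + 10^+2.67)
   = 1 / (1 + 2344.2 + 467.74) = 1/2813.0 = 0.0003555
[CO3²⁻] = α₂ × DIC = 0.0003555 × 1.98 = 0.0007039 mmol/L = 0.7039 μmol/L
Ksp = 10^(−8.20) = 6.310×10^-9
Ω = [Ca²⁺][CO3²⁻]/Ksp = (0.752×10^-3)(7.039×10^-7) / 6.310×10^-9 = 0.0839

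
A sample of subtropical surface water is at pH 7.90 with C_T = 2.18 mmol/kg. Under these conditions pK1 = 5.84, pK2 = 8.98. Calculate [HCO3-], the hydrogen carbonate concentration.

α₁ = 1 / (1 + [H⁺]/K1 + K2/[H⁺]) = 1 / (1 + 10^-2.06 + 10^-1.08)
   = 1 / (1 + 0.0087096 + 0.083176) = 1/1.0919 = 0.9158
[HCO3⁻] = α₁ × DIC = 0.9158 × 2.18 = 2.00 mmol/kg

[HCO3⁻] = 2.00 mmol/kg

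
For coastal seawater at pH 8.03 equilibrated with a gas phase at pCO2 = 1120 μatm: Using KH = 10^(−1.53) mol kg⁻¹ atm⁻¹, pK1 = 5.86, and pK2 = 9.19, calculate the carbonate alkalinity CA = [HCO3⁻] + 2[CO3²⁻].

CA = 5.57 mmol/kg

[CO2*] = KH · pCO2 = 10^(−1.53) × 1120×10^-6 = 3.305×10^-5 mol/kg
α₀ = 1/(1 + K1/[H⁺] + K1K2/[H⁺]²) = 1/(1 + 10^+2.17 + 10^+1.01) = 0.006284
DIC = [CO2*]/α₀ = 3.305×10^-5 / 0.006284 = 5.260 mmol/kg
CA = (α₁ + 2α₂)·DIC = (0.9294 + 2×0.06430) × 5.260 = 5.57 mmol/kg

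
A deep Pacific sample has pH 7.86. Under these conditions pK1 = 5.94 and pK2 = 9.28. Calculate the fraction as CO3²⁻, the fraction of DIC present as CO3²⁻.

α₂ = 0.0362

α₂ = 1 / (1 + [H⁺]/K2 + [H⁺]²/(K1K2)) = 1 / (1 + 10^+1.42 + 10^-0.50)
   = 1 / (1 + 26.303 + 0.31623) = 1/27.619 = 0.03621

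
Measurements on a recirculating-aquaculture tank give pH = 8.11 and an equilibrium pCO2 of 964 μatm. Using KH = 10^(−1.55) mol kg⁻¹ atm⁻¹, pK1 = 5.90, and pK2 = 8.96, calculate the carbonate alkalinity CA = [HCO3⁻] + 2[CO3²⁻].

[CO2*] = KH · pCO2 = 10^(−1.55) × 964×10^-6 = 2.717×10^-5 mol/kg
α₀ = 1/(1 + K1/[H⁺] + K1K2/[H⁺]²) = 1/(1 + 10^+2.21 + 10^+1.36) = 0.005374
DIC = [CO2*]/α₀ = 2.717×10^-5 / 0.005374 = 5.056 mmol/kg
CA = (α₁ + 2α₂)·DIC = (0.8715 + 2×0.1231) × 5.056 = 5.65 mmol/kg

CA = 5.65 mmol/kg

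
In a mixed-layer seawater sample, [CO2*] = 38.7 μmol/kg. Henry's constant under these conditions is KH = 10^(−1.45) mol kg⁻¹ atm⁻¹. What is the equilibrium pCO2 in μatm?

pCO2 = 1090 μatm

KH = 10^(−1.45) = 3.548×10^-2 mol kg⁻¹ atm⁻¹
pCO2 = [CO2*]/KH = 38.7×10^-6 / 3.548×10^-2 = 1.09×10^-3 atm = 1090 μatm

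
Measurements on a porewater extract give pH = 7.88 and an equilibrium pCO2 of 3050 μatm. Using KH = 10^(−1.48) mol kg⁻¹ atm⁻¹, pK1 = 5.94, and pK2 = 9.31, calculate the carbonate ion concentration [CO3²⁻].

[CO2*] = KH · pCO2 = 10^(−1.48) × 3050×10^-6 = 1.010×10^-4 mol/kg
α₀ = 1/(1 + K1/[H⁺] + K1K2/[H⁺]²) = 1/(1 + 10^+1.94 + 10^+0.51) = 0.01095
DIC = [CO2*]/α₀ = 1.010×10^-4 / 0.01095 = 9.224 mmol/kg
[CO3²⁻] = α₂·DIC; α₂ = 0.03543, so [CO3²⁻] = 0.03543 × 9.224 = 0.327 mmol/kg

[CO3²⁻] = 0.327 mmol/kg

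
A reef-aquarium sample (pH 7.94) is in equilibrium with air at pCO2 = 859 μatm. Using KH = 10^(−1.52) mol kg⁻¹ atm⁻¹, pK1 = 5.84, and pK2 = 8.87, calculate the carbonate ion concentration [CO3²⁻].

[CO3²⁻] = 0.384 mmol/kg

[CO2*] = KH · pCO2 = 10^(−1.52) × 859×10^-6 = 2.594×10^-5 mol/kg
α₀ = 1/(1 + K1/[H⁺] + K1K2/[H⁺]²) = 1/(1 + 10^+2.10 + 10^+1.17) = 0.007058
DIC = [CO2*]/α₀ = 2.594×10^-5 / 0.007058 = 3.675 mmol/kg
[CO3²⁻] = α₂·DIC; α₂ = 0.1044, so [CO3²⁻] = 0.1044 × 3.675 = 0.384 mmol/kg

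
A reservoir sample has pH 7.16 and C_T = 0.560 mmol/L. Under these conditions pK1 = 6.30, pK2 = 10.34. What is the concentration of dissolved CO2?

α₀ = 1 / (1 + K1/[H⁺] + K1K2/[H⁺]²) = 1 / (1 + 10^+0.86 + 10^-2.32)
   = 1 / (1 + 7.2444 + 0.0047863) = 1/8.2491 = 0.1212
[CO2*] = α₀ × DIC = 0.1212 × 0.560 = 0.0679 mmol/L

[CO2*] = 0.0679 mmol/L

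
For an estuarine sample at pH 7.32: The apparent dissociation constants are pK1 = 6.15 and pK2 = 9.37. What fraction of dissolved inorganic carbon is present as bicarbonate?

α₁ = 0.929

α₁ = 1 / (1 + [H⁺]/K1 + K2/[H⁺]) = 1 / (1 + 10^-1.17 + 10^-2.05)
   = 1 / (1 + 0.067608 + 0.0089125) = 1/1.0765 = 0.9289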